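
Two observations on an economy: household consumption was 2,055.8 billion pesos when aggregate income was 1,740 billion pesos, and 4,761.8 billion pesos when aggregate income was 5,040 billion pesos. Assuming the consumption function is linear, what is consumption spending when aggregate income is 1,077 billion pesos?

C = 1512.14

MPC = (4761.8 − 2055.8)/(5040 − 1740) = 2706/3300 = 0.82
a = 2055.8 − 0.82(1740) = 2055.8 − 1426.8 = 629
C = 629 + 0.82(1077) = 629 + 883.14 = 1512.14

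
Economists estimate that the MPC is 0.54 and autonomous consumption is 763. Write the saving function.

S = -763 + 0.46Y

S = Y − C = Y − (763 + 0.54Y) = -763 + (1 − 0.54)Y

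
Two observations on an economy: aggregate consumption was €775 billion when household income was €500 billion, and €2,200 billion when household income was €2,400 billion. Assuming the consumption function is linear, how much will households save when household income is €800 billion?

S = -200

MPC = (2200 − 775)/(2400 − 500) = 1425/1900 = 0.75
a = 775 − 0.75(500) = 775 − 375 = 400
C = 400 + 0.75(800) = 1000
S = 800 − 1000 = -200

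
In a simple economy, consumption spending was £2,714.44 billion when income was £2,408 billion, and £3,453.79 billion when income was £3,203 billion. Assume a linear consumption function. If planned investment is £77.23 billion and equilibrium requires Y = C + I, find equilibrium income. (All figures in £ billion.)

Y = 7889

MPC = (3453.79 − 2714.44)/(3203 − 2408) = 739.35/795 = 0.93
a = 2714.44 − 0.93(2408) = 475
Equilibrium: Y = 475 + 0.93Y + 77.23
0.07Y = 552.23, so Y = 552.23/0.07 = 7889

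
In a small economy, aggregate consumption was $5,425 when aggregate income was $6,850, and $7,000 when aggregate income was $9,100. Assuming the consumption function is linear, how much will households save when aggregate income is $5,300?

MPC = (7000 − 5425)/(9100 − 6850) = 1575/2250 = 0.7
a = 5425 − 0.7(6850) = 5425 − 4795 = 630
C = 630 + 0.7(5300) = 4340
S = 5300 − 4340 = 960

S = 960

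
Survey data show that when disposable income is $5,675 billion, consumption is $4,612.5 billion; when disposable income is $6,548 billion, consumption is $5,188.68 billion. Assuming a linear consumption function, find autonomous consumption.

a = 867

MPC = ΔC/ΔY = (5188.68 − 4612.5)/(6548 − 5675) = 576.18/873 = 0.66
a = C − MPC·Y = 4612.5 − 0.66(5675) = 4612.5 − 3745.5 = 867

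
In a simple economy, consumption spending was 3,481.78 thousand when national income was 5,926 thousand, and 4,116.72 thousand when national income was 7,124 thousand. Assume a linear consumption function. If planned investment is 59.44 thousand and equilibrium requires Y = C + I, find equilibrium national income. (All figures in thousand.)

MPC = (4116.72 − 3481.78)/(7124 − 5926) = 634.94/1198 = 0.53
a = 3481.78 − 0.53(5926) = 341
Equilibrium: Y = 341 + 0.53Y + 59.44
0.47Y = 400.44, so Y = 400.44/0.47 = 852

Y = 852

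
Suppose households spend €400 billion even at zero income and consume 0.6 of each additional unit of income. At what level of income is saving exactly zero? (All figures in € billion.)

Y = 1000

At break-even, C = Y: 400 + 0.6Y = Y
0.4Y = 400, so Y = 400/0.4 = 1000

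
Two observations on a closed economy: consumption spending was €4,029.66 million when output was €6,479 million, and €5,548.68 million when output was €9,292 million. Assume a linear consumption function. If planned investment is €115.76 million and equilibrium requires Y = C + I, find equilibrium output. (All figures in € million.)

Y = 1406

MPC = (5548.68 − 4029.66)/(9292 − 6479) = 1519.02/2813 = 0.54
a = 4029.66 − 0.54(6479) = 531
Equilibrium: Y = 531 + 0.54Y + 115.76
0.46Y = 646.76, so Y = 646.76/0.46 = 1406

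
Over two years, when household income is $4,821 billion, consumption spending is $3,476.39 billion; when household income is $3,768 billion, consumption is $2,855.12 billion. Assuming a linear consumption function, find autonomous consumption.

a = 632

MPC = ΔC/ΔY = (3476.39 − 2855.12)/(4821 − 3768) = 621.27/1053 = 0.59
a = C − MPC·Y = 2855.12 − 0.59(3768) = 2855.12 − 2223.12 = 632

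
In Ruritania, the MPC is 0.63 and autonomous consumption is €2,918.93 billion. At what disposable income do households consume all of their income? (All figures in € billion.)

At break-even, C = Y: 2918.93 + 0.63Y = Y
0.37Y = 2918.93, so Y = 2918.93/0.37 = 7889

Y = 7889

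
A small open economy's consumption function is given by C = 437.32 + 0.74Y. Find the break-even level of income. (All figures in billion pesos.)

Y = 1682

At break-even, C = Y: 437.32 + 0.74Y = Y
0.26Y = 437.32, so Y = 437.32/0.26 = 1682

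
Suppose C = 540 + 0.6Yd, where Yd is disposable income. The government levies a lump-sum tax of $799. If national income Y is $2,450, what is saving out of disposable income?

Yd = Y − T = 2450 − 799 = 1651
C = 540 + 0.6(1651) = 540 + 990.6 = 1530.6
S = Yd − C = 1651 − 1530.6 = 120.4

S = 120.4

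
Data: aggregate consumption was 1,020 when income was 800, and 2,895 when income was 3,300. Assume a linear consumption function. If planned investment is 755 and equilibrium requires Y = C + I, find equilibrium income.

Y = 4700

MPC = (2895 − 1020)/(3300 − 800) = 1875/2500 = 0.75
a = 1020 − 0.75(800) = 420
Equilibrium: Y = 420 + 0.75Y + 755
0.25Y = 1175, so Y = 1175/0.25 = 4700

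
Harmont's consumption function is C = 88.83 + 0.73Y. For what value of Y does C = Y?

Y = 329

At break-even, C = Y: 88.83 + 0.73Y = Y
0.27Y = 88.83, so Y = 88.83/0.27 = 329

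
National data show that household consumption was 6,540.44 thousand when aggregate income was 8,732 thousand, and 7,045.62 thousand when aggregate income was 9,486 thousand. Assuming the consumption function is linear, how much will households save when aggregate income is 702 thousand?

S = -458.34

MPC = (7045.62 − 6540.44)/(9486 − 8732) = 505.18/754 = 0.67
a = 6540.44 − 0.67(8732) = 6540.44 − 5850.44 = 690
C = 690 + 0.67(702) = 1160.34
S = 702 − 1160.34 = -458.34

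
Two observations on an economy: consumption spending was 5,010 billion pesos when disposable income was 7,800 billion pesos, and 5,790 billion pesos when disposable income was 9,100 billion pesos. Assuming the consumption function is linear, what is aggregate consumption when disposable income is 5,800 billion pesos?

MPC = (5790 − 5010)/(9100 − 7800) = 780/1300 = 0.6
a = 5010 − 0.6(7800) = 5010 − 4680 = 330
C = 330 + 0.6(5800) = 330 + 3480 = 3810

C = 3810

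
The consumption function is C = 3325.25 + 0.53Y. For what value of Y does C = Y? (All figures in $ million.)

Y = 7075

At break-even, C = Y: 3325.25 + 0.53Y = Y
0.47Y = 3325.25, so Y = 3325.25/0.47 = 7075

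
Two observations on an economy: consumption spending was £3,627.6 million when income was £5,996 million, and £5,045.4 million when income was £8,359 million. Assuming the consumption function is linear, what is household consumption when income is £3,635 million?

C = 2211

MPC = (5045.4 − 3627.6)/(8359 − 5996) = 1417.8/2363 = 0.6
a = 3627.6 − 0.6(5996) = 3627.6 − 3597.6 = 30
C = 30 + 0.6(3635) = 30 + 2181 = 2211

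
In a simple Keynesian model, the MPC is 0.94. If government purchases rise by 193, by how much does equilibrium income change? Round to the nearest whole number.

ΔY ≈ 3217

The multiplier is 1/(1 − MPC) = 1/0.06.
ΔY = 193/0.06 = 3216.67 ≈ 3217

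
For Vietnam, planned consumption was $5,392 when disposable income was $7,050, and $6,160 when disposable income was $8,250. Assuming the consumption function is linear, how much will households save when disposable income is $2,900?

MPC = (6160 − 5392)/(8250 − 7050) = 768/1200 = 0.64
a = 5392 − 0.64(7050) = 5392 − 4512 = 880
C = 880 + 0.64(2900) = 2736
S = 2900 − 2736 = 164

S = 164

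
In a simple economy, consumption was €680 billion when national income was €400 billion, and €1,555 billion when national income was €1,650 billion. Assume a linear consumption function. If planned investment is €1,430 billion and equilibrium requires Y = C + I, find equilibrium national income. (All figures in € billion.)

Y = 6100

MPC = (1555 − 680)/(1650 − 400) = 875/1250 = 0.7
a = 680 − 0.7(400) = 400
Equilibrium: Y = 400 + 0.7Y + 1430
0.3Y = 1830, so Y = 1830/0.3 = 6100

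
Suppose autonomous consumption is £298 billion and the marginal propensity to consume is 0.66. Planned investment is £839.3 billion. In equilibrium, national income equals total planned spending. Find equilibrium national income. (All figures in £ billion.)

Y = 3345

Y = C + I = 298 + 0.66Y + 839.3
Y − 0.66Y = 1137.3
0.34Y = 1137.3, so Y = 1137.3/0.34 = 3345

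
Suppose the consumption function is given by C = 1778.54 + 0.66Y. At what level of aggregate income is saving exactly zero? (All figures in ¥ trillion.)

Y = 5231

At break-even, C = Y: 1778.54 + 0.66Y = Y
0.34Y = 1778.54, so Y = 1778.54/0.34 = 5231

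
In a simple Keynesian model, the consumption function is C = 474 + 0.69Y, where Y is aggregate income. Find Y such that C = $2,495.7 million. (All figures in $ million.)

474 + 0.69Y = 2495.7
0.69Y = 2021.7, so Y = 2021.7/0.69 = 2930

Y = 2930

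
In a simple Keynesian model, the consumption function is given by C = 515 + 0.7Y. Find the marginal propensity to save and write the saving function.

MPS = 1 − MPC = 1 − 0.7 = 0.3
S = Y − C = -515 + 0.3Y

MPS = 0.3; S = -515 + 0.3Y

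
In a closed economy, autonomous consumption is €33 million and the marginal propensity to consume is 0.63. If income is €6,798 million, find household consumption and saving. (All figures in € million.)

C = 33 + 0.63(6798) = 33 + 4282.74 = 4315.74
S = Y − C = 6798 − 4315.74 = 2482.26

C = 4315.74; S = 2482.26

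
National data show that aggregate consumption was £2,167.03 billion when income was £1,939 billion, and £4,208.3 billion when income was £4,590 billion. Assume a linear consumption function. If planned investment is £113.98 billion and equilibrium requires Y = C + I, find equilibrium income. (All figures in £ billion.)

Y = 3426

MPC = (4208.3 − 2167.03)/(4590 − 1939) = 2041.27/2651 = 0.77
a = 2167.03 − 0.77(1939) = 674
Equilibrium: Y = 674 + 0.77Y + 113.98
0.23Y = 787.98, so Y = 787.98/0.23 = 3426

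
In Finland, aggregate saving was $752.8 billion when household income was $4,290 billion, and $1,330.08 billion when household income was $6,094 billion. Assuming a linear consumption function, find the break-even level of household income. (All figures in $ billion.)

Y = 1937.5

MPS = ΔS/ΔY = (1330.08 − 752.8)/(6094 − 4290) = 577.28/1804 = 0.32
MPC = 1 − MPS = 0.68
From S(4290) = 752.8: −a + 0.32(4290) = 752.8, so a = 1372.8 − 752.8 = 620
Break-even (S = 0): Y = a/MPS = 620/0.32 = 1937.5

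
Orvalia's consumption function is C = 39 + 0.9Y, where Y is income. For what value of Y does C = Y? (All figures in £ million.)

Y = 390

At break-even, C = Y: 39 + 0.9Y = Y
0.1Y = 39, so Y = 39/0.1 = 390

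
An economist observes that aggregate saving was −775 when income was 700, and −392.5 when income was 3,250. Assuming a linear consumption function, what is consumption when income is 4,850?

MPS = ΔS/ΔY = (-392.5 − (-775))/(3250 − 700) = 382.5/2550 = 0.15
MPC = 1 − MPS = 0.85
Autonomous saving = -775 − 0.15(700) = -880, so a = 880
C = 880 + 0.85(4850) = 880 + 4122.5 = 5002.5

C = 5002.5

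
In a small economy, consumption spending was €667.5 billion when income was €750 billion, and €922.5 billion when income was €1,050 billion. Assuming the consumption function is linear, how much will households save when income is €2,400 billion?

MPC = (922.5 − 667.5)/(1050 − 750) = 255/300 = 0.85
a = 667.5 − 0.85(750) = 667.5 − 637.5 = 30
C = 30 + 0.85(2400) = 2070
S = 2400 − 2070 = 330

S = 330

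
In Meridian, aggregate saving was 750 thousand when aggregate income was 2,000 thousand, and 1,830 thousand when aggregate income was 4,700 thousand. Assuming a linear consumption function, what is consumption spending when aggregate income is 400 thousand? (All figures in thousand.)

C = 290

MPS = ΔS/ΔY = (1830 − 750)/(4700 − 2000) = 1080/2700 = 0.4
MPC = 1 − MPS = 0.6
Autonomous saving = 750 − 0.4(2000) = -50, so a = 50
C = 50 + 0.6(400) = 50 + 240 = 290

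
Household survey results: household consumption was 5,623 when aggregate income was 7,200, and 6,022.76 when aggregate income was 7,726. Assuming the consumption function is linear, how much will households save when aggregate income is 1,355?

S = 174.2

MPC = (6022.76 − 5623)/(7726 − 7200) = 399.76/526 = 0.76
a = 5623 − 0.76(7200) = 5623 − 5472 = 151
C = 151 + 0.76(1355) = 1180.8
S = 1355 − 1180.8 = 174.2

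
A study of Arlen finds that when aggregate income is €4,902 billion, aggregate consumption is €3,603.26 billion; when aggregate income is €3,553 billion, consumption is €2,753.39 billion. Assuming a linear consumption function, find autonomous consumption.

MPC = ΔC/ΔY = (3603.26 − 2753.39)/(4902 − 3553) = 849.87/1349 = 0.63
a = C − MPC·Y = 2753.39 − 0.63(3553) = 2753.39 − 2238.39 = 515

a = 515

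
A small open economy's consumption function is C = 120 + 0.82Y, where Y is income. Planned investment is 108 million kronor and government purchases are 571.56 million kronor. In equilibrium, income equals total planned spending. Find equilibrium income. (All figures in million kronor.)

Y = C + I + G = 120 + 0.82Y + 108 + 571.56
Y − 0.82Y = 799.56
0.18Y = 799.56, so Y = 799.56/0.18 = 4442

Y = 4442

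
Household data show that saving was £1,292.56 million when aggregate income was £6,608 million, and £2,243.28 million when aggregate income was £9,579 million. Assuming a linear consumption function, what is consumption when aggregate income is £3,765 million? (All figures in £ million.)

MPS = ΔS/ΔY = (2243.28 − 1292.56)/(9579 − 6608) = 950.72/2971 = 0.32
MPC = 1 − MPS = 0.68
Autonomous saving = 1292.56 − 0.32(6608) = -822, so a = 822
C = 822 + 0.68(3765) = 822 + 2560.2 = 3382.2

C = 3382.2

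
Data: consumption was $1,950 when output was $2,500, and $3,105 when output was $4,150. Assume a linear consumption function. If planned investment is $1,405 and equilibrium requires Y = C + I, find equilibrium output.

Y = 5350

MPC = (3105 − 1950)/(4150 − 2500) = 1155/1650 = 0.7
a = 1950 − 0.7(2500) = 200
Equilibrium: Y = 200 + 0.7Y + 1405
0.3Y = 1605, so Y = 1605/0.3 = 5350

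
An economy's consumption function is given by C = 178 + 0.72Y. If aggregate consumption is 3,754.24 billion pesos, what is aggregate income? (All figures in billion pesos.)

Y = 4967

178 + 0.72Y = 3754.24
0.72Y = 3576.24, so Y = 3576.24/0.72 = 4967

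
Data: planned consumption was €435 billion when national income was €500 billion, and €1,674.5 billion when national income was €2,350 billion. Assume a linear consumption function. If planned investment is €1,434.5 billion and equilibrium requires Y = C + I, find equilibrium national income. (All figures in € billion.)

Y = 4650

MPC = (1674.5 − 435)/(2350 − 500) = 1239.5/1850 = 0.67
a = 435 − 0.67(500) = 100
Equilibrium: Y = 100 + 0.67Y + 1434.5
0.33Y = 1534.5, so Y = 1534.5/0.33 = 4650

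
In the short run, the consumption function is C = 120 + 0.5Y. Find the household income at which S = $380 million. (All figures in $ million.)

Y = 1000

S = Y − C = -120 + 0.5Y
-120 + 0.5Y = 380, so 0.5Y = 500 and Y = 1000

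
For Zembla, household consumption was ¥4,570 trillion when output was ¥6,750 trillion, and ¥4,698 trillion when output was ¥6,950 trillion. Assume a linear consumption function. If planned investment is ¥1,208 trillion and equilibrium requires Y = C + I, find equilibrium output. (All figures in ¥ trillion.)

Y = 4050

MPC = (4698 − 4570)/(6950 − 6750) = 128/200 = 0.64
a = 4570 − 0.64(6750) = 250
Equilibrium: Y = 250 + 0.64Y + 1208
0.36Y = 1458, so Y = 1458/0.36 = 4050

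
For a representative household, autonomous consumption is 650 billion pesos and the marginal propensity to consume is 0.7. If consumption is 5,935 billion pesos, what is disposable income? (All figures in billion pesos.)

650 + 0.7Y = 5935
0.7Y = 5285, so Y = 5285/0.7 = 7550

Y = 7550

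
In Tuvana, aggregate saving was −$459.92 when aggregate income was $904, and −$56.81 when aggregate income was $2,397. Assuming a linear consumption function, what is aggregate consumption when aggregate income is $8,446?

MPS = ΔS/ΔY = (-56.81 − (-459.92))/(2397 − 904) = 403.11/1493 = 0.27
MPC = 1 − MPS = 0.73
Autonomous saving = -459.92 − 0.27(904) = -704, so a = 704
C = 704 + 0.73(8446) = 704 + 6165.58 = 6869.58

C = 6869.58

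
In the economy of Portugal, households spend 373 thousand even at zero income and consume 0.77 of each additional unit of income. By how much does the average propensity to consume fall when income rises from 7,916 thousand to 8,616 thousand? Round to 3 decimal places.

At Y = 7916: C = 373 + 0.77(7916) = 6468.32, APC = 6468.32/7916 = 0.8171
At Y = 8616: C = 7007.32, APC = 7007.32/8616 = 0.8133
Fall in APC = 0.8171 − 0.8133 = 0.0038 ≈ 0.004

ΔAPC = 0.004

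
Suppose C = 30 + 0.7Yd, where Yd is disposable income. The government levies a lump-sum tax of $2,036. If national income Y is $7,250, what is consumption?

C = 3679.8

Yd = Y − T = 7250 − 2036 = 5214
C = 30 + 0.7(5214) = 30 + 3649.8 = 3679.8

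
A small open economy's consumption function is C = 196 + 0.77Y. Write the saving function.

S = -196 + 0.23Y

S = Y − C = Y − (196 + 0.77Y) = -196 + (1 − 0.77)Y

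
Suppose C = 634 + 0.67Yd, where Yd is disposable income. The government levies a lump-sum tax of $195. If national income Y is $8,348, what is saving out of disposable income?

S = 2056.49

Yd = Y − T = 8348 − 195 = 8153
C = 634 + 0.67(8153) = 634 + 5462.51 = 6096.51
S = Yd − C = 8153 − 6096.51 = 2056.49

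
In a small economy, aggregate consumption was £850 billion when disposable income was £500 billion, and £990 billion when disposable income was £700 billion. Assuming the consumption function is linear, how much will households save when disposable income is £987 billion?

MPC = (990 − 850)/(700 − 500) = 140/200 = 0.7
a = 850 − 0.7(500) = 850 − 350 = 500
C = 500 + 0.7(987) = 1190.9
S = 987 − 1190.9 = -203.9

S = -203.9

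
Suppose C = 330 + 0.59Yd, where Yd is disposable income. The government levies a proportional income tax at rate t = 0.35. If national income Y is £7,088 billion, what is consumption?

C = 3048.248

Yd = (1 − 0.35)(7088) = 0.65(7088) = 4607.2
C = 330 + 0.59(4607.2) = 330 + 2718.248 = 3048.248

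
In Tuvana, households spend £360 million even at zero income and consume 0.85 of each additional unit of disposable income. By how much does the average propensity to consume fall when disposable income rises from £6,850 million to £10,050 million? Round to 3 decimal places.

At Y = 6850: C = 360 + 0.85(6850) = 6182.5, APC = 6182.5/6850 = 0.9026
At Y = 10050: C = 8902.5, APC = 8902.5/10050 = 0.8858
Fall in APC = 0.9026 − 0.8858 = 0.0168 ≈ 0.017

ΔAPC = 0.017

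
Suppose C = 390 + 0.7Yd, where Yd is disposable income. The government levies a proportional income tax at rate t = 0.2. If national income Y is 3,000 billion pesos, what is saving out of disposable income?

S = 330

Yd = (1 − 0.2)(3000) = 0.8(3000) = 2400
C = 390 + 0.7(2400) = 390 + 1680 = 2070
S = Yd − C = 2400 − 2070 = 330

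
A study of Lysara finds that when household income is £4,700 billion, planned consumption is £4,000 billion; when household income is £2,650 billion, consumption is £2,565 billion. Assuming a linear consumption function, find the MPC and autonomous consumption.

MPC = ΔC/ΔY = (4000 − 2565)/(4700 − 2650) = 1435/2050 = 0.7
a = C − MPC·Y = 2565 − 0.7(2650) = 2565 − 1855 = 710

MPC = 0.7; a = 710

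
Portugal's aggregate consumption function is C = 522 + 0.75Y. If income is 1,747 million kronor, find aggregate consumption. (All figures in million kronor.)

C = 1832.25

C = 522 + 0.75(1747) = 522 + 1310.25 = 1832.25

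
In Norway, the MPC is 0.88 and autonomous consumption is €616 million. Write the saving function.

S = -616 + 0.12Y

S = Y − C = Y − (616 + 0.88Y) = -616 + (1 − 0.88)Y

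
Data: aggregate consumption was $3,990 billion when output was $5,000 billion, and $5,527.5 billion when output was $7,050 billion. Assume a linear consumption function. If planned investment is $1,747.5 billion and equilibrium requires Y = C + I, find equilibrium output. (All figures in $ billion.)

Y = 7950

MPC = (5527.5 − 3990)/(7050 − 5000) = 1537.5/2050 = 0.75
a = 3990 − 0.75(5000) = 240
Equilibrium: Y = 240 + 0.75Y + 1747.5
0.25Y = 1987.5, so Y = 1987.5/0.25 = 7950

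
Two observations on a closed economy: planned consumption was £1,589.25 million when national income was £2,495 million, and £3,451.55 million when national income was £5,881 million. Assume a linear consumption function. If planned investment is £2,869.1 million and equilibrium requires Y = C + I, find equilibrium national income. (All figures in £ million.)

Y = 6858

MPC = (3451.55 − 1589.25)/(5881 − 2495) = 1862.3/3386 = 0.55
a = 1589.25 − 0.55(2495) = 217
Equilibrium: Y = 217 + 0.55Y + 2869.1
0.45Y = 3086.1, so Y = 3086.1/0.45 = 6858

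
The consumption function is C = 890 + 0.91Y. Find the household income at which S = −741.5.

Y = 1650

S = Y − C = -890 + 0.09Y
-890 + 0.09Y = -741.5, so 0.09Y = 148.5 and Y = 1650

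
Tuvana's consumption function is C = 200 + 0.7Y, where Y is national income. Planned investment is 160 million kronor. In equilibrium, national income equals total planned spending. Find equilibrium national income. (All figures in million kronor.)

Y = 1200

Y = C + I = 200 + 0.7Y + 160
Y − 0.7Y = 360
0.3Y = 360, so Y = 360/0.3 = 1200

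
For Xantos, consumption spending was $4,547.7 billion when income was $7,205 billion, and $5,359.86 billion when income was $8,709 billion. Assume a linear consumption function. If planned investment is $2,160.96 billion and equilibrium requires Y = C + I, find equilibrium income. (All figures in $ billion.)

Y = 6126

MPC = (5359.86 − 4547.7)/(8709 − 7205) = 812.16/1504 = 0.54
a = 4547.7 − 0.54(7205) = 657
Equilibrium: Y = 657 + 0.54Y + 2160.96
0.46Y = 2817.96, so Y = 2817.96/0.46 = 6126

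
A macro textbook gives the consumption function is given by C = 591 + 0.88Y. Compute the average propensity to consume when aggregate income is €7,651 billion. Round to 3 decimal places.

APC = 0.957

C = 591 + 0.88(7651) = 7323.88
APC = C/Y = 7323.88/7651 = 0.957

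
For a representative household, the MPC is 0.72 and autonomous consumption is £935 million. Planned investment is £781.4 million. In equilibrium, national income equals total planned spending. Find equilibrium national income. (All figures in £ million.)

Y = 6130

Y = C + I = 935 + 0.72Y + 781.4
Y − 0.72Y = 1716.4
0.28Y = 1716.4, so Y = 1716.4/0.28 = 6130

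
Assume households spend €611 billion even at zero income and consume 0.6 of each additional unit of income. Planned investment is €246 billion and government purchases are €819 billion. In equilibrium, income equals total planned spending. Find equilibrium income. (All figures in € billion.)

Y = C + I + G = 611 + 0.6Y + 246 + 819
Y − 0.6Y = 1676
0.4Y = 1676, so Y = 1676/0.4 = 4190

Y = 4190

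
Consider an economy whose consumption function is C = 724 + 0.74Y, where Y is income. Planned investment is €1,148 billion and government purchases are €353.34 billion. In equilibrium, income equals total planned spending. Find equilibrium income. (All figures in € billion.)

Y = 8559

Y = C + I + G = 724 + 0.74Y + 1148 + 353.34
Y − 0.74Y = 2225.34
0.26Y = 2225.34, so Y = 2225.34/0.26 = 8559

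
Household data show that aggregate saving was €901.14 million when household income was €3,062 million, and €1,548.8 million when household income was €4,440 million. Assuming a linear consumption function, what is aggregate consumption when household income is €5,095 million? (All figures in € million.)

C = 3238.35

MPS = ΔS/ΔY = (1548.8 − 901.14)/(4440 − 3062) = 647.66/1378 = 0.47
MPC = 1 − MPS = 0.53
Autonomous saving = 901.14 − 0.47(3062) = -538, so a = 538
C = 538 + 0.53(5095) = 538 + 2700.35 = 3238.35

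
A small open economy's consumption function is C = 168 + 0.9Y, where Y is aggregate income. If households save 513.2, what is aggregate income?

Y = 6812

S = Y − C = -168 + 0.1Y
-168 + 0.1Y = 513.2, so 0.1Y = 681.2 and Y = 6812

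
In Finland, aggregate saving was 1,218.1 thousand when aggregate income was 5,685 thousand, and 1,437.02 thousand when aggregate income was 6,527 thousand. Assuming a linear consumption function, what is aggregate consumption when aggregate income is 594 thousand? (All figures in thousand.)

C = 699.56

MPS = ΔS/ΔY = (1437.02 − 1218.1)/(6527 − 5685) = 218.92/842 = 0.26
MPC = 1 − MPS = 0.74
Autonomous saving = 1218.1 − 0.26(5685) = -260, so a = 260
C = 260 + 0.74(594) = 260 + 439.56 = 699.56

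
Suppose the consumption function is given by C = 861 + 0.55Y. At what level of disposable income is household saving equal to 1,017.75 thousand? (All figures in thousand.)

S = Y − C = -861 + 0.45Y
-861 + 0.45Y = 1017.75, so 0.45Y = 1878.75 and Y = 4175

Y = 4175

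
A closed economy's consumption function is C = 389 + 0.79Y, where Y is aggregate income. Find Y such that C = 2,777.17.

Y = 3023

389 + 0.79Y = 2777.17
0.79Y = 2388.17, so Y = 2388.17/0.79 = 3023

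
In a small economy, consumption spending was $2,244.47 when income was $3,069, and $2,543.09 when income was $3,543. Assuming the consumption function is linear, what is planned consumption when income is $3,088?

MPC = (2543.09 − 2244.47)/(3543 − 3069) = 298.62/474 = 0.63
a = 2244.47 − 0.63(3069) = 2244.47 − 1933.47 = 311
C = 311 + 0.63(3088) = 311 + 1945.44 = 2256.44

C = 2256.44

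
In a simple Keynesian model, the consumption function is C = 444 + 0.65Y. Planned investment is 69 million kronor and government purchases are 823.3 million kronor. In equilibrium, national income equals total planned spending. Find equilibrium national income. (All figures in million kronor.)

Y = C + I + G = 444 + 0.65Y + 69 + 823.3
Y − 0.65Y = 1336.3
0.35Y = 1336.3, so Y = 1336.3/0.35 = 3818

Y = 3818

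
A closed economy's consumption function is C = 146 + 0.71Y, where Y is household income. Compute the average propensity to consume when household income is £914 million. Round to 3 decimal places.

APC = 0.870

C = 146 + 0.71(914) = 794.94
APC = C/Y = 794.94/914 = 0.870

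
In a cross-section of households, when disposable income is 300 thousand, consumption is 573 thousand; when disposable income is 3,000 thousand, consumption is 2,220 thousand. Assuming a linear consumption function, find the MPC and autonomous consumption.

MPC = ΔC/ΔY = (2220 − 573)/(3000 − 300) = 1647/2700 = 0.61
a = C − MPC·Y = 573 − 0.61(300) = 573 − 183 = 390

MPC = 0.61; a = 390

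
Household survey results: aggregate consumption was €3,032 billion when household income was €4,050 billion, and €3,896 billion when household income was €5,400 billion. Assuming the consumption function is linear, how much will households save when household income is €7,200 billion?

S = 2152

MPC = (3896 − 3032)/(5400 − 4050) = 864/1350 = 0.64
a = 3032 − 0.64(4050) = 3032 − 2592 = 440
C = 440 + 0.64(7200) = 5048
S = 7200 − 5048 = 2152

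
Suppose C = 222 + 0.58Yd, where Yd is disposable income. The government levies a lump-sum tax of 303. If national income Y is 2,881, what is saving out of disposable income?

S = 860.76

Yd = Y − T = 2881 − 303 = 2578
C = 222 + 0.58(2578) = 222 + 1495.24 = 1717.24
S = Yd − C = 2578 − 1717.24 = 860.76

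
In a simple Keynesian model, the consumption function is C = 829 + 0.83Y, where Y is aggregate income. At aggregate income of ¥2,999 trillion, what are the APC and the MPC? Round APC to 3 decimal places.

APC = 1.106; MPC = 0.83

MPC = 0.83 (the slope of the consumption function)
C = 829 + 0.83(2999) = 3318.17, so APC = 3318.17/2999 = 1.106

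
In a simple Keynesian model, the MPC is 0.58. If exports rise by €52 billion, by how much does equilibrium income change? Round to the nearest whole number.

The multiplier is 1/(1 − MPC) = 1/0.42.
ΔY = 52/0.42 = 123.81 ≈ 124

ΔY ≈ 124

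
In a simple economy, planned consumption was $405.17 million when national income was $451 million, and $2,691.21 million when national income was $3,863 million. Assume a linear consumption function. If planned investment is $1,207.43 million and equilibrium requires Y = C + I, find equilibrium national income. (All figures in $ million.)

MPC = (2691.21 − 405.17)/(3863 − 451) = 2286.04/3412 = 0.67
a = 405.17 − 0.67(451) = 103
Equilibrium: Y = 103 + 0.67Y + 1207.43
0.33Y = 1310.43, so Y = 1310.43/0.33 = 3971

Y = 3971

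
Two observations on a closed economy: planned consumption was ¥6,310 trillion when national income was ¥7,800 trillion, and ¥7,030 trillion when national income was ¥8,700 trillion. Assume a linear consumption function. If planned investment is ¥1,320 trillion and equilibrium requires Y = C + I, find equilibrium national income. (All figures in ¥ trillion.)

Y = 6950

MPC = (7030 − 6310)/(8700 − 7800) = 720/900 = 0.8
a = 6310 − 0.8(7800) = 70
Equilibrium: Y = 70 + 0.8Y + 1320
0.2Y = 1390, so Y = 1390/0.2 = 6950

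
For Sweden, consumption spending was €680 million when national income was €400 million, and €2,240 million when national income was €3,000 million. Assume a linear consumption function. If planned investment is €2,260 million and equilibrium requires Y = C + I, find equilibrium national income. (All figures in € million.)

Y = 6750

MPC = (2240 − 680)/(3000 − 400) = 1560/2600 = 0.6
a = 680 − 0.6(400) = 440
Equilibrium: Y = 440 + 0.6Y + 2260
0.4Y = 2700, so Y = 2700/0.4 = 6750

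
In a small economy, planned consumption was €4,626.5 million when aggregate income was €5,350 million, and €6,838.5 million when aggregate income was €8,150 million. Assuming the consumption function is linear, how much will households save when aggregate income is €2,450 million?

S = 114.5

MPC = (6838.5 − 4626.5)/(8150 − 5350) = 2212/2800 = 0.79
a = 4626.5 − 0.79(5350) = 4626.5 − 4226.5 = 400
C = 400 + 0.79(2450) = 2335.5
S = 2450 − 2335.5 = 114.5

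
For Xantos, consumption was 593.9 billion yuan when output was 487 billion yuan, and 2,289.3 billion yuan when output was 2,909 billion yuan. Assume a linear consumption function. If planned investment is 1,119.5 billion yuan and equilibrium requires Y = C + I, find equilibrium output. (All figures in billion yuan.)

MPC = (2289.3 − 593.9)/(2909 − 487) = 1695.4/2422 = 0.7
a = 593.9 − 0.7(487) = 253
Equilibrium: Y = 253 + 0.7Y + 1119.5
0.3Y = 1372.5, so Y = 1372.5/0.3 = 4575

Y = 4575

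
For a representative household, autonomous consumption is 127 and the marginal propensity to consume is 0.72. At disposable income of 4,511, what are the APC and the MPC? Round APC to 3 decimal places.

MPC = 0.72 (the slope of the consumption function)
C = 127 + 0.72(4511) = 3374.92, so APC = 3374.92/4511 = 0.748

APC = 0.748; MPC = 0.72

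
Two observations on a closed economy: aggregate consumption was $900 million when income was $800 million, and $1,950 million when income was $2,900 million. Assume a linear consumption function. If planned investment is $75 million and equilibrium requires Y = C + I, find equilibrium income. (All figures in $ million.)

Y = 1150

MPC = (1950 − 900)/(2900 − 800) = 1050/2100 = 0.5
a = 900 − 0.5(800) = 500
Equilibrium: Y = 500 + 0.5Y + 75
0.5Y = 575, so Y = 575/0.5 = 1150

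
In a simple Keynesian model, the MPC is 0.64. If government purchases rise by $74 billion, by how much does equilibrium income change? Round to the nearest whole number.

ΔY ≈ 206

The multiplier is 1/(1 − MPC) = 1/0.36.
ΔY = 74/0.36 = 205.56 ≈ 206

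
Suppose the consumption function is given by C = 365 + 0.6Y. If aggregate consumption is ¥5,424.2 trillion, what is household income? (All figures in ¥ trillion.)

Y = 8432

365 + 0.6Y = 5424.2
0.6Y = 5059.2, so Y = 5059.2/0.6 = 8432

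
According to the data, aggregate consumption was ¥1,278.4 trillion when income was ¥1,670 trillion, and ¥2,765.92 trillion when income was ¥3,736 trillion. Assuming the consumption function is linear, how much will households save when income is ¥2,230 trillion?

S = 548.4

MPC = (2765.92 − 1278.4)/(3736 − 1670) = 1487.52/2066 = 0.72
a = 1278.4 − 0.72(1670) = 1278.4 − 1202.4 = 76
C = 76 + 0.72(2230) = 1681.6
S = 2230 − 1681.6 = 548.4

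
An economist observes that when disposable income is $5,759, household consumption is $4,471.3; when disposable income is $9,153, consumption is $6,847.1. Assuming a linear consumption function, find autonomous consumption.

MPC = ΔC/ΔY = (6847.1 − 4471.3)/(9153 − 5759) = 2375.8/3394 = 0.7
a = C − MPC·Y = 4471.3 − 0.7(5759) = 4471.3 − 4031.3 = 440

a = 440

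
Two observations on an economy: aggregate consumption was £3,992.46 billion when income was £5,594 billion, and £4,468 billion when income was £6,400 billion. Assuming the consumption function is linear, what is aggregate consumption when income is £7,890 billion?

MPC = (4468 − 3992.46)/(6400 − 5594) = 475.54/806 = 0.59
a = 3992.46 − 0.59(5594) = 3992.46 − 3300.46 = 692
C = 692 + 0.59(7890) = 692 + 4655.1 = 5347.1

C = 5347.1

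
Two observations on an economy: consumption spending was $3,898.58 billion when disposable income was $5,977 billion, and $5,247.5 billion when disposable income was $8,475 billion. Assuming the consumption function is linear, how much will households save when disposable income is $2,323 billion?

S = 397.58

MPC = (5247.5 − 3898.58)/(8475 − 5977) = 1348.92/2498 = 0.54
a = 3898.58 − 0.54(5977) = 3898.58 − 3227.58 = 671
C = 671 + 0.54(2323) = 1925.42
S = 2323 − 1925.42 = 397.58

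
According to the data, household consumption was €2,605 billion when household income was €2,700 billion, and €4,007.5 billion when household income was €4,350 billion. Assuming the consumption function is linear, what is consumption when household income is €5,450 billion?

C = 4942.5

MPC = (4007.5 − 2605)/(4350 − 2700) = 1402.5/1650 = 0.85
a = 2605 − 0.85(2700) = 2605 − 2295 = 310
C = 310 + 0.85(5450) = 310 + 4632.5 = 4942.5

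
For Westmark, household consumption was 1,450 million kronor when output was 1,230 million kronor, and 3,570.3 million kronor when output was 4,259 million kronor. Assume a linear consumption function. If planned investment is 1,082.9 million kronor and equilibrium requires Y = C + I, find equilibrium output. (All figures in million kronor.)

Y = 5573

MPC = (3570.3 − 1450)/(4259 − 1230) = 2120.3/3029 = 0.7
a = 1450 − 0.7(1230) = 589
Equilibrium: Y = 589 + 0.7Y + 1082.9
0.3Y = 1671.9, so Y = 1671.9/0.3 = 5573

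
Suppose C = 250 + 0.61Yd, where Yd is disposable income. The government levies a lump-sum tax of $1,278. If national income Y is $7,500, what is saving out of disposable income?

Yd = Y − T = 7500 − 1278 = 6222
C = 250 + 0.61(6222) = 250 + 3795.42 = 4045.42
S = Yd − C = 6222 − 4045.42 = 2176.58

S = 2176.58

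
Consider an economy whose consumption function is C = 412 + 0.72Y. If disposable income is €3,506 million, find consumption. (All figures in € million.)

C = 2936.32

C = 412 + 0.72(3506) = 412 + 2524.32 = 2936.32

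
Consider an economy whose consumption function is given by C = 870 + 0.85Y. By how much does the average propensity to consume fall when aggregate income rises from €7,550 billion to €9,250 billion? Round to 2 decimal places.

ΔAPC = 0.02

At Y = 7550: C = 870 + 0.85(7550) = 7287.5, APC = 7287.5/7550 = 0.965
At Y = 9250: C = 8732.5, APC = 8732.5/9250 = 0.944
Fall in APC = 0.965 − 0.944 = 0.021 ≈ 0.02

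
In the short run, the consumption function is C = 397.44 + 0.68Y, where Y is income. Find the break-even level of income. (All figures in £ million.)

Y = 1242

At break-even, C = Y: 397.44 + 0.68Y = Y
0.32Y = 397.44, so Y = 397.44/0.32 = 1242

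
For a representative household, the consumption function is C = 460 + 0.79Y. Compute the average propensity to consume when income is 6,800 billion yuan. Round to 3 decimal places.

APC = 0.858

C = 460 + 0.79(6800) = 5832
APC = C/Y = 5832/6800 = 0.858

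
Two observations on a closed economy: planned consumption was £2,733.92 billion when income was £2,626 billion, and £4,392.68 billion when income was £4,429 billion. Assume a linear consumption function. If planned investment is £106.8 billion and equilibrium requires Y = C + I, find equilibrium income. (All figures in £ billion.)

MPC = (4392.68 − 2733.92)/(4429 − 2626) = 1658.76/1803 = 0.92
a = 2733.92 − 0.92(2626) = 318
Equilibrium: Y = 318 + 0.92Y + 106.8
0.08Y = 424.8, so Y = 424.8/0.08 = 5310

Y = 5310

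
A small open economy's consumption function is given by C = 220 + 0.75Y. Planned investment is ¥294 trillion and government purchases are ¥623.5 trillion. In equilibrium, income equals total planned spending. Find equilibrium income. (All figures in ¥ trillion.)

Y = C + I + G = 220 + 0.75Y + 294 + 623.5
Y − 0.75Y = 1137.5
0.25Y = 1137.5, so Y = 1137.5/0.25 = 4550

Y = 4550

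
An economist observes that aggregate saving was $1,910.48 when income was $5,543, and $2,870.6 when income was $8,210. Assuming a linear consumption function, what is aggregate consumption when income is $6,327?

C = 4134.28

MPS = ΔS/ΔY = (2870.6 − 1910.48)/(8210 − 5543) = 960.12/2667 = 0.36
MPC = 1 − MPS = 0.64
Autonomous saving = 1910.48 − 0.36(5543) = -85, so a = 85
C = 85 + 0.64(6327) = 85 + 4049.28 = 4134.28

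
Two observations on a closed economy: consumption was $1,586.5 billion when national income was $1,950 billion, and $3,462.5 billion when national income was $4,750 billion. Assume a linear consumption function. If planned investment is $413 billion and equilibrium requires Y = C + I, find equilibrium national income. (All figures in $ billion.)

MPC = (3462.5 − 1586.5)/(4750 − 1950) = 1876/2800 = 0.67
a = 1586.5 − 0.67(1950) = 280
Equilibrium: Y = 280 + 0.67Y + 413
0.33Y = 693, so Y = 693/0.33 = 2100

Y = 2100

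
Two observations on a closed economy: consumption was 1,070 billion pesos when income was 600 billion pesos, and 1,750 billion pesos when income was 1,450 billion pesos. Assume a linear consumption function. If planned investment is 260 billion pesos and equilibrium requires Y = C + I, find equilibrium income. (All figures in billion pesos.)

Y = 4250

MPC = (1750 − 1070)/(1450 − 600) = 680/850 = 0.8
a = 1070 − 0.8(600) = 590
Equilibrium: Y = 590 + 0.8Y + 260
0.2Y = 850, so Y = 850/0.2 = 4250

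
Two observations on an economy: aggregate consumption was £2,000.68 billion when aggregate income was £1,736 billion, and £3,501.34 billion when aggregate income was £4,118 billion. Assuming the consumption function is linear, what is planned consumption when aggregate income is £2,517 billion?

MPC = (3501.34 − 2000.68)/(4118 − 1736) = 1500.66/2382 = 0.63
a = 2000.68 − 0.63(1736) = 2000.68 − 1093.68 = 907
C = 907 + 0.63(2517) = 907 + 1585.71 = 2492.71

C = 2492.71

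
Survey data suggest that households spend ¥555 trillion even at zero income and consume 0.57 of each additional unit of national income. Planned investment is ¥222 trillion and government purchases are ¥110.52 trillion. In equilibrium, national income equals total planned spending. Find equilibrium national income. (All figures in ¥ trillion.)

Y = C + I + G = 555 + 0.57Y + 222 + 110.52
Y − 0.57Y = 887.52
0.43Y = 887.52, so Y = 887.52/0.43 = 2064

Y = 2064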